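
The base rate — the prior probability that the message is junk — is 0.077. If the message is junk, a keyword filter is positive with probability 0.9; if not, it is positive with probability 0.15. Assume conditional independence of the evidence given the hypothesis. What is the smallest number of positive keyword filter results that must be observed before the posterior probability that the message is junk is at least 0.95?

4

Prior odds = 0.077/0.923 = 77/923.
Likelihood ratio of a positive = 0.9/0.15 = 6.
Target posterior odds = 0.95/0.05 = 19.
Require 6ⁿ ≥ 19 ÷ (77/923) = 17537/77.
6³ = 216 falls short of 17537/77 but 6⁴ = 1296 reaches it, so n = 4.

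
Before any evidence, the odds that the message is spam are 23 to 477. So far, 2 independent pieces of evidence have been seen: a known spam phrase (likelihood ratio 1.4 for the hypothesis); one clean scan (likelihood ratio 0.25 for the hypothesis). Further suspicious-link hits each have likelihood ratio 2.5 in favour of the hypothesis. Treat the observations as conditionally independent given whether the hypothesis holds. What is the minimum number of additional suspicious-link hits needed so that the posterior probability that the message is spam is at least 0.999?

Prior odds = 23/477.
Combined Bayes factor of the evidence already in hand = 1.4 × 0.25 = 0.35.
Odds after that evidence = (23/477) × 0.35 = 161/9540.
Target odds = 0.999/0.001 = 999.
Need 2.5ⁿ ≥ 999 ÷ (161/9540) = 9530460/161.
2.5¹¹ = 48828125/2048 falls short of 9530460/161 but 2.5¹² = 244140625/4096 reaches it, so n = 12.

12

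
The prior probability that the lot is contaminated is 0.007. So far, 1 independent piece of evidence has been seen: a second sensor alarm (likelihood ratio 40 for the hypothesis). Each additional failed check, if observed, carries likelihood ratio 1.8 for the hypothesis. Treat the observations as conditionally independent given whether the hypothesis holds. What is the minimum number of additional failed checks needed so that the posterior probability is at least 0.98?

Prior odds = 0.007/0.993 = 7/993.
Bayes factor of the evidence already in hand = 40.
Odds after that evidence = (7/993) × 40 = 280/993.
Target odds = 0.98/0.02 = 49.
Need 1.8ⁿ ≥ 49 ÷ (280/993) = 173.775.
1.8⁸ = 43046721/390625 falls short of 173.775 but 1.8⁹ = 387420489/1953125 reaches it, so n = 9.

9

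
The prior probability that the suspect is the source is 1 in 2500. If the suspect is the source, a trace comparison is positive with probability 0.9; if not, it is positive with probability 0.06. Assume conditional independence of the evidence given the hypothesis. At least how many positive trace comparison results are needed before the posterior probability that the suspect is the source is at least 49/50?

5

Prior odds = 0.0004/0.9996 = 1/2499.
Likelihood ratio of a positive = 0.9/0.06 = 15.
Target posterior odds = 0.98/0.02 = 49.
Require 15ⁿ ≥ 49 ÷ (1/2499) = 122451.
15⁴ = 50625 falls short of 122451 but 15⁵ = 759375 reaches it, so n = 5.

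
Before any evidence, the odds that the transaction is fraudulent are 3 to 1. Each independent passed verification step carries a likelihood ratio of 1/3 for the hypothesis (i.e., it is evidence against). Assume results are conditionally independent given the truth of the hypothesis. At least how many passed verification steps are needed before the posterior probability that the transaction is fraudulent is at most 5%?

4

Prior odds = 3.
Likelihood ratio per passed verification step = 1/3.
Target odds: 0.05 ÷ 0.95 = 1/19.
Require (1/3)ⁿ ≤ 1/19 ÷ 3 = 1/57.
(1/3)³ = 1/27 is still above 1/57 but (1/3)⁴ = 1/81 is at or below it, so n = 4.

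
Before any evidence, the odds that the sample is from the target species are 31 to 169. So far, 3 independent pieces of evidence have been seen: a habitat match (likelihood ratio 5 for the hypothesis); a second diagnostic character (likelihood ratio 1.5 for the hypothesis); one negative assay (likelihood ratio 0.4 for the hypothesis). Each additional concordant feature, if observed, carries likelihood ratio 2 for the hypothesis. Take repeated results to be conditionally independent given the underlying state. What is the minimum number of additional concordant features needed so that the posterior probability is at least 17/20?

Prior odds = 31/169.
Combined Bayes factor of the evidence already in hand = 5 × 1.5 × 0.4 = 3.
Odds after that evidence = (31/169) × 3 = 93/169.
Target odds = 0.85/0.15 = 17/3.
Need 2ⁿ ≥ 17/3 ÷ (93/169) = 2873/279.
2³ = 8 falls short of 2873/279 but 2⁴ = 16 reaches it, so n = 4.

4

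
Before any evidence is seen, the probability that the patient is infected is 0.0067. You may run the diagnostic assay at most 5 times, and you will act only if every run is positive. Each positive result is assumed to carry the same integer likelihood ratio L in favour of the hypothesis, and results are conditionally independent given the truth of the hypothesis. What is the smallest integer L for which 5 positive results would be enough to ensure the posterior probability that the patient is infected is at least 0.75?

Prior odds = 0.0067/0.9933 = 67/9933.
Target odds = 0.75/0.25 = 3.
Need L⁵ ≥ 3 ÷ (67/9933) = 29799/67.
3⁵ = 243 < 29799/67 ≤ 1024 = 4⁵, so L = 4.

4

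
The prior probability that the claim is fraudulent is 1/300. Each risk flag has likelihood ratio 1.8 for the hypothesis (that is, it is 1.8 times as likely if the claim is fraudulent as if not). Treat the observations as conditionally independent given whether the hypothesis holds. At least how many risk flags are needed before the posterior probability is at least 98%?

Prior odds = (1/300)/(299/300) = 1/299.
Likelihood ratio per risk flag = 1.8.
Target odds: 0.98 ÷ 0.02 = 49.
Need (1/299) × 1.8ⁿ ≥ 49, i.e. 1.8ⁿ ≥ 14651.
1.8¹⁶ ≈12144 falls short of 14651 but 1.8¹⁷ ≈21859.1 reaches it, so n = 17.

17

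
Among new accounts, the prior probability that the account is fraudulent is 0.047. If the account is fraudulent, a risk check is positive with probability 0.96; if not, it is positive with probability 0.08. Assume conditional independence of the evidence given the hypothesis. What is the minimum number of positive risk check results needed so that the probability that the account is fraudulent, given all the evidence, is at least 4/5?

Prior odds: 0.047 ÷ 0.953 = 47/953.
Likelihood ratio of a positive = 0.96/0.08 = 12.
Target odds: 0.8 ÷ 0.2 = 4.
Require 12ⁿ ≥ 4 ÷ (47/953) = 3812/47.
12¹ = 12 falls short of 3812/47 but 12² = 144 reaches it, so n = 2.

2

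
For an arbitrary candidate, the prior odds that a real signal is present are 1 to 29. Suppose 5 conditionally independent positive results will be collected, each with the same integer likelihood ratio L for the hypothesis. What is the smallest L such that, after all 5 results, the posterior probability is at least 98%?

5

Prior odds = 1/29.
Target odds = 0.98/0.02 = 49.
Need L⁵ ≥ 49 ÷ (1/29) = 1421.
4⁵ = 1024 < 1421 ≤ 3125 = 5⁵, so L = 5.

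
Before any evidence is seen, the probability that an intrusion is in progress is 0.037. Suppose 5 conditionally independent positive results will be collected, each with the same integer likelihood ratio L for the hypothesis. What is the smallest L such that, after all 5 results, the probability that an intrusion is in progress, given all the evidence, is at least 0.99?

Prior odds = 0.037/0.963 = 37/963.
Target odds = 0.99/0.01 = 99.
Need L⁵ ≥ 99 ÷ (37/963) = 95337/37.
4⁵ = 1024 < 95337/37 ≤ 3125 = 5⁵, so L = 5.

5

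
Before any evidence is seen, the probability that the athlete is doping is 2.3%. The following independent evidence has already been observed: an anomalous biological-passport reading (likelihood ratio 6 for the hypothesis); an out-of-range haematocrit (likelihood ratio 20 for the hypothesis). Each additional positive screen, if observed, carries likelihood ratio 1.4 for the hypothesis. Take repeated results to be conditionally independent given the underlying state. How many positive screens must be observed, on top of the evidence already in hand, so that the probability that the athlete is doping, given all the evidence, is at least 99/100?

Prior odds = 0.023/0.977 = 23/977.
Combined Bayes factor of the evidence already in hand = 6 × 20 = 120.
Odds after that evidence = (23/977) × 120 = 2760/977.
Target odds = 0.99/0.01 = 99.
Need 1.4ⁿ ≥ 99 ÷ (2760/977) = 32241/920.
1.4¹⁰ = 282475249/9765625 falls short of 32241/920 but 1.4¹¹ ≈40.4957 reaches it, so n = 11.

11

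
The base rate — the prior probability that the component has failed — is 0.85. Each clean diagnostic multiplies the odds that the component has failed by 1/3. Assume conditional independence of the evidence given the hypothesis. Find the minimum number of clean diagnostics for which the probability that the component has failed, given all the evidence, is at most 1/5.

3

Prior odds = 0.85/0.15 = 17/3.
Likelihood ratio per clean diagnostic = 1/3.
Target odds: 0.2 ÷ 0.8 = 0.25.
Need (17/3) × (1/3)ⁿ ≤ 0.25, i.e. (1/3)ⁿ ≤ 3/68.
(1/3)² = 1/9 is still above 3/68 but (1/3)³ = 1/27 is at or below it, so n = 3.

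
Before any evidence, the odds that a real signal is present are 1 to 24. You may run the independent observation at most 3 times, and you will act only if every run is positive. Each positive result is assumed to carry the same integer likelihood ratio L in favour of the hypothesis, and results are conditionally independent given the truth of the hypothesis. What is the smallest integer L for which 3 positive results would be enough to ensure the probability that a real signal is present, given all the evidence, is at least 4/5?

5

Prior odds = 1/24.
Target odds = 0.8/0.2 = 4.
Need L³ ≥ 4 ÷ (1/24) = 96.
4³ = 64 < 96 ≤ 125 = 5³, so L = 5.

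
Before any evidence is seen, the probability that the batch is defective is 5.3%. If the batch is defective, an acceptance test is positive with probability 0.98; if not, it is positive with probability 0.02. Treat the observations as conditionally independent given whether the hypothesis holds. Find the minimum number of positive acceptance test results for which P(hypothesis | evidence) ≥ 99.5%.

Prior odds: 0.053 ÷ 0.947 = 53/947.
Likelihood ratio of a positive = 0.98/0.02 = 49.
Target posterior odds = 0.995/0.005 = 199.
Need (53/947) × 49ⁿ ≥ 199, i.e. 49ⁿ ≥ 188453/53.
49² = 2401 falls short of 188453/53 but 49³ = 117649 reaches it, so n = 3.

3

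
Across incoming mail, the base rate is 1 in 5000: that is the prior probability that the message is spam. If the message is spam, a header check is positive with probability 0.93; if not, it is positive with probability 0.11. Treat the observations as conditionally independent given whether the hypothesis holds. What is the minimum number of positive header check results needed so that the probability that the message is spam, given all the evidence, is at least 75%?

5

Prior odds: 0.0002 ÷ 0.9998 = 1/4999.
Likelihood ratio of a positive = 0.93/0.11 = 93/11.
Target posterior odds = 0.75/0.25 = 3.
Require (93/11)ⁿ ≥ 3 ÷ (1/4999) = 14997.
(93/11)⁴ = 74805201/14641 falls short of 14997 but (93/11)⁵ ≈43196.8 reaches it, so n = 5.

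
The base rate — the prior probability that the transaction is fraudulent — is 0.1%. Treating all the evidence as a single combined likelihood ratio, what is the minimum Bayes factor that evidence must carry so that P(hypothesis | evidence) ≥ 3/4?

Prior odds = 0.001/0.999 = 1/999.
Target odds = 0.75/0.25 = 3.
Required Bayes factor = 3 ÷ (1/999) = 2997.

2997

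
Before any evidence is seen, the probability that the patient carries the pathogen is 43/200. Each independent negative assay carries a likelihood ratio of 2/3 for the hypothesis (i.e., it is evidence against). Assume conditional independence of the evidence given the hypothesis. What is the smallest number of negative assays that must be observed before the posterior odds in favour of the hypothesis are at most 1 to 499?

Prior odds: 0.215 ÷ 0.785 = 43/157.
Likelihood ratio per negative assay = 2/3.
Target odds = 1/499.
Require (2/3)ⁿ ≤ 1/499 ÷ (43/157) = 157/21457.
(2/3)¹² = 4096/531441 is still above 157/21457 but (2/3)¹³ = 8192/1594323 is at or below it, so n = 13.

13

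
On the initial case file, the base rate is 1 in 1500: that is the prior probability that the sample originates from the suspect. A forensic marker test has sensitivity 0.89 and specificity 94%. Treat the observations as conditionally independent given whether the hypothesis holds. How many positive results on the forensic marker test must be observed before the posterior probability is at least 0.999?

Prior odds: (1/1500) ÷ (1499/1500) = 1/1499.
False-positive rate = 1 − 0.94 = 0.06; likelihood ratio of a positive = 0.89/0.06 = 89/6.
Target posterior odds = 0.999/0.001 = 999.
Require (89/6)ⁿ ≥ 999 ÷ (1/1499) = 1497501.
(89/6)⁵ ≈718115 falls short of 1497501 but (89/6)⁶ ≈1.0652e+07 reaches it, so n = 6.

6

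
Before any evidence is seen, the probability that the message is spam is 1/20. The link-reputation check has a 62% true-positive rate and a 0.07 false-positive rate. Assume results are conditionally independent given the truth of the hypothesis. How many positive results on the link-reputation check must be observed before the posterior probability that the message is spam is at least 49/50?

4

Prior odds: 0.05 ÷ 0.95 = 1/19.
Likelihood ratio of a positive result = 0.62/0.07 = 62/7.
Target odds: 0.98 ÷ 0.02 = 49.
Need (1/19) × (62/7)ⁿ ≥ 49, i.e. (62/7)ⁿ ≥ 931.
(62/7)³ = 238328/343 falls short of 931 but (62/7)⁴ = 14776336/2401 reaches it, so n = 4.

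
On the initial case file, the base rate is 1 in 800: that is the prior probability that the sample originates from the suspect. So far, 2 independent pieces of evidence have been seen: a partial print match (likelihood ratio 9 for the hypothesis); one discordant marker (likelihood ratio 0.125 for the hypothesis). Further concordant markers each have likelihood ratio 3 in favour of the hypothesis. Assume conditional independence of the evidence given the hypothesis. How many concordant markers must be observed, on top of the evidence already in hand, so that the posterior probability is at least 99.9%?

Prior odds = 0.00125/0.99875 = 1/799.
Combined Bayes factor of the evidence already in hand = 9 × 0.125 = 1.125.
Odds after that evidence = (1/799) × 1.125 = 9/6392.
Target odds = 0.999/0.001 = 999.
Need 3ⁿ ≥ 999 ÷ (9/6392) = 709512.
3¹² = 531441 falls short of 709512 but 3¹³ = 1594323 reaches it, so n = 13.

13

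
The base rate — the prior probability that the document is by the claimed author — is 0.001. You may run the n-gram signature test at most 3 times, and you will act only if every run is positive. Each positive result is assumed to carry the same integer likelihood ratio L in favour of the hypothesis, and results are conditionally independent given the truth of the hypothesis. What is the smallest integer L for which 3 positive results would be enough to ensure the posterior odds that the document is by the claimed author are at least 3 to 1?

Prior odds = 0.001/0.999 = 1/999.
Target odds = 3.
Need L³ ≥ 3 ÷ (1/999) = 2997.
14³ = 2744 < 2997 ≤ 3375 = 15³, so L = 15.

15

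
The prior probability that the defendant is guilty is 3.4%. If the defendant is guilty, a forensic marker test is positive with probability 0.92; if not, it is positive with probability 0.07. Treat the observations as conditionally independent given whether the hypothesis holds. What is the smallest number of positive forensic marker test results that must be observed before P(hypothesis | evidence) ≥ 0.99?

4

Prior odds = 0.034/0.966 = 17/483.
Likelihood ratio of a positive = 0.92/0.07 = 92/7.
Target odds: 0.99 ÷ 0.01 = 99.
Need (17/483) × (92/7)ⁿ ≥ 99, i.e. (92/7)ⁿ ≥ 47817/17.
(92/7)³ = 778688/343 falls short of 47817/17 but (92/7)⁴ = 71639296/2401 reaches it, so n = 4.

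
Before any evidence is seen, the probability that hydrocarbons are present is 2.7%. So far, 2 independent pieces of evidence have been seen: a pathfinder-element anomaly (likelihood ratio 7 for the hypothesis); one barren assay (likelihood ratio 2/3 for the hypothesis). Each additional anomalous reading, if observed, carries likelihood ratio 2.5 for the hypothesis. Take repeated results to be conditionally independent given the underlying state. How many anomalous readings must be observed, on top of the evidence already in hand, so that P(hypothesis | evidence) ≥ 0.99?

8

Prior odds = 0.027/0.973 = 27/973.
Combined Bayes factor of the evidence already in hand = 7 × (2/3) = 14/3.
Odds after that evidence = (27/973) × 14/3 = 18/139.
Target odds = 0.99/0.01 = 99.
Need 2.5ⁿ ≥ 99 ÷ (18/139) = 764.5.
2.5⁷ = 610.3515625 falls short of 764.5 but 2.5⁸ = 390625/256 reaches it, so n = 8.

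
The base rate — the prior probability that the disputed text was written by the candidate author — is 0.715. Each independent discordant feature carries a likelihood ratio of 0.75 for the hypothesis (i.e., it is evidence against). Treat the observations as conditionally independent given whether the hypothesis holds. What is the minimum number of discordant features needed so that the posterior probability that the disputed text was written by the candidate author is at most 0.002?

25

Prior odds: 0.715 ÷ 0.285 = 143/57.
Likelihood ratio per discordant feature = 0.75.
Target posterior odds = 0.002/0.998 = 1/499.
Require 0.75ⁿ ≤ 1/499 ÷ (143/57) = 57/71357.
0.75²⁴ ≈0.00100339 is still above 57/71357 but 0.75²⁵ ≈0.000752543 is at or below it, so n = 25.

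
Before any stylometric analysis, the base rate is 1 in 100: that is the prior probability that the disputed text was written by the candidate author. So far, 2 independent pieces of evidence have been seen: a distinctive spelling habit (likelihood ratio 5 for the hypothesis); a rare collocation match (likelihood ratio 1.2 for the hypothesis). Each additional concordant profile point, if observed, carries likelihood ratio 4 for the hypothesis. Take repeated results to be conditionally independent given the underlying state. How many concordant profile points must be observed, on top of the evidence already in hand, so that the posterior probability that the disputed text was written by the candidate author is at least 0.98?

Prior odds = 0.01/0.99 = 1/99.
Combined Bayes factor of the evidence already in hand = 5 × 1.2 = 6.
Odds after that evidence = (1/99) × 6 = 2/33.
Target odds = 0.98/0.02 = 49.
Need 4ⁿ ≥ 49 ÷ (2/33) = 808.5.
4⁴ = 256 falls short of 808.5 but 4⁵ = 1024 reaches it, so n = 5.

5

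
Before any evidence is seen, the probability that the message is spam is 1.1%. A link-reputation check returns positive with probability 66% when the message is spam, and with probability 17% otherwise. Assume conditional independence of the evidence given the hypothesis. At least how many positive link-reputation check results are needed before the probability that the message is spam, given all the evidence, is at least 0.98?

Prior odds: 0.011 ÷ 0.989 = 11/989.
Likelihood ratio of a positive result = 0.66/0.17 = 66/17.
Target odds: 0.98 ÷ 0.02 = 49.
Require (66/17)ⁿ ≥ 49 ÷ (11/989) = 48461/11.
(66/17)⁶ ≈3424.29 falls short of 48461/11 but (66/17)⁷ ≈13294.3 reaches it, so n = 7.

7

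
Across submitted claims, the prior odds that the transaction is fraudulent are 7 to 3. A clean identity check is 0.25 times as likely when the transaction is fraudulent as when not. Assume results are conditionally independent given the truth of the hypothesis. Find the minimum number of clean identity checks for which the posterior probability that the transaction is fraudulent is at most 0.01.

Prior odds = 7/3.
Likelihood ratio per clean identity check = 0.25.
Target posterior odds = 0.01/0.99 = 1/99.
Need (7/3) × 0.25ⁿ ≤ 1/99, i.e. 0.25ⁿ ≤ 1/231.
0.25³ = 0.015625 is still above 1/231 but 0.25⁴ = 0.00390625 is at or below it, so n = 4.

4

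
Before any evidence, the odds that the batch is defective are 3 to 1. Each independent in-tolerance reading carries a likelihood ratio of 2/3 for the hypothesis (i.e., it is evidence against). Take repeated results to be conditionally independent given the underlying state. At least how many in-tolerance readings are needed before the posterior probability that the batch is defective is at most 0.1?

9

Prior odds = 3.
Likelihood ratio per in-tolerance reading = 2/3.
Target odds: 0.1 ÷ 0.9 = 1/9.
Need 3 × (2/3)ⁿ ≤ 1/9, i.e. (2/3)ⁿ ≤ 1/27.
(2/3)⁸ = 256/6561 is still above 1/27 but (2/3)⁹ = 512/19683 is at or below it, so n = 9.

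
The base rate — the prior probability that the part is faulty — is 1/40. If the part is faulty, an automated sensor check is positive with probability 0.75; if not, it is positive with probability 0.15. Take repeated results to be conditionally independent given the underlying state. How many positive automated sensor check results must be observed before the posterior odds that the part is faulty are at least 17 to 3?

4

Prior odds: 0.025 ÷ 0.975 = 1/39.
Likelihood ratio of a positive = 0.75/0.15 = 5.
Target odds = 17/3.
Require 5ⁿ ≥ 17/3 ÷ (1/39) = 221.
5³ = 125 falls short of 221 but 5⁴ = 625 reaches it, so n = 4.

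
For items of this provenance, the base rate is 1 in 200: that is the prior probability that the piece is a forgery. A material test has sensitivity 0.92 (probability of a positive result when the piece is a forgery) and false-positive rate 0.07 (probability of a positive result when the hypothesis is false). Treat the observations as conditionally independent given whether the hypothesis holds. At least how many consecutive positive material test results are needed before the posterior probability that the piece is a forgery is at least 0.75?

Prior odds = 0.005/0.995 = 1/199.
Likelihood ratio of a positive result = 0.92/0.07 = 92/7.
Target posterior odds = 0.75/0.25 = 3.
Require (92/7)ⁿ ≥ 3 ÷ (1/199) = 597.
(92/7)² = 8464/49 falls short of 597 but (92/7)³ = 778688/343 reaches it, so n = 3.

3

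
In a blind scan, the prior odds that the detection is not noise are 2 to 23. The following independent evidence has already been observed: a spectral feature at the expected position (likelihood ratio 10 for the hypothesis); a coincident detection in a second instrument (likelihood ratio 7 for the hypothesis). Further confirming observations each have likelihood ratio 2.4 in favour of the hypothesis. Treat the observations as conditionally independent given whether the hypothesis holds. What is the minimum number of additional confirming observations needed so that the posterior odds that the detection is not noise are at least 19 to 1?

2

Prior odds = 2/23.
Combined Bayes factor of the evidence already in hand = 10 × 7 = 70.
Odds after that evidence = (2/23) × 70 = 140/23.
Target odds = 19.
Need 2.4ⁿ ≥ 19 ÷ (140/23) = 437/140.
2.4¹ = 2.4 falls short of 437/140 but 2.4² = 5.76 reaches it, so n = 2.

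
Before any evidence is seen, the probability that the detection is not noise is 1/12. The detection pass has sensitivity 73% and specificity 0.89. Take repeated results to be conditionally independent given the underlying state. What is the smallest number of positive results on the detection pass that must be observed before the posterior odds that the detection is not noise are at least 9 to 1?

3

Prior odds = (1/12)/(11/12) = 1/11.
False-positive rate = 1 − 0.89 = 0.11; likelihood ratio of a positive = 0.73/0.11 = 73/11.
Target odds = 9.
Need (1/11) × (73/11)ⁿ ≥ 9, i.e. (73/11)ⁿ ≥ 99.
(73/11)² = 5329/121 falls short of 99 but (73/11)³ = 389017/1331 reaches it, so n = 3.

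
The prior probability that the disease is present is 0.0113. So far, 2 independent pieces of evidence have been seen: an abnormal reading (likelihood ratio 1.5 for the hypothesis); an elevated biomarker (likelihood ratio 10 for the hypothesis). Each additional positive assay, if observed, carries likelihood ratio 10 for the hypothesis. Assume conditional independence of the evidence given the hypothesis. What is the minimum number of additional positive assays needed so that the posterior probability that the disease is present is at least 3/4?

2

Prior odds = 0.0113/0.9887 = 113/9887.
Combined Bayes factor of the evidence already in hand = 1.5 × 10 = 15.
Odds after that evidence = (113/9887) × 15 = 1695/9887.
Target odds = 0.75/0.25 = 3.
Need 10ⁿ ≥ 3 ÷ (1695/9887) = 9887/565.
10¹ = 10 falls short of 9887/565 but 10² = 100 reaches it, so n = 2.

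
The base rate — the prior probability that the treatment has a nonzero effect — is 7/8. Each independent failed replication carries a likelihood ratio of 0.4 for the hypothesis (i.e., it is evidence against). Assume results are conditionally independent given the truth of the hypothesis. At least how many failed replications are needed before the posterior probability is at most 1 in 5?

4

Prior odds: 0.875 ÷ 0.125 = 7.
Likelihood ratio per failed replication = 0.4.
Target odds: 0.2 ÷ 0.8 = 0.25.
Need 7 × 0.4ⁿ ≤ 0.25, i.e. 0.4ⁿ ≤ 1/28.
0.4³ = 0.064 is still above 1/28 but 0.4⁴ = 0.0256 is at or below it, so n = 4.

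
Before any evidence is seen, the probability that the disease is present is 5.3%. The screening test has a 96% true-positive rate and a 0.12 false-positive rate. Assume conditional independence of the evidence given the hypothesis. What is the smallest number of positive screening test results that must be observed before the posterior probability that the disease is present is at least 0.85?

3

Prior odds = 0.053/0.947 = 53/947.
Likelihood ratio of a positive result = 0.96/0.12 = 8.
Target posterior odds = 0.85/0.15 = 17/3.
Need (53/947) × 8ⁿ ≥ 17/3, i.e. 8ⁿ ≥ 16099/159.
8² = 64 falls short of 16099/159 but 8³ = 512 reaches it, so n = 3.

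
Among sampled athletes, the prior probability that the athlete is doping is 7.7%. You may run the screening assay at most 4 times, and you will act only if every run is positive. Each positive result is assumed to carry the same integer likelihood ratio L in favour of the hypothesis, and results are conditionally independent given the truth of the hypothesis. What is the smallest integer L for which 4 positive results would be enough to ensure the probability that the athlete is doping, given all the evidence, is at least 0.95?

4

Prior odds = 0.077/0.923 = 77/923.
Target odds = 0.95/0.05 = 19.
Need L⁴ ≥ 19 ÷ (77/923) = 17537/77.
3⁴ = 81 < 17537/77 ≤ 256 = 4⁴, so L = 4.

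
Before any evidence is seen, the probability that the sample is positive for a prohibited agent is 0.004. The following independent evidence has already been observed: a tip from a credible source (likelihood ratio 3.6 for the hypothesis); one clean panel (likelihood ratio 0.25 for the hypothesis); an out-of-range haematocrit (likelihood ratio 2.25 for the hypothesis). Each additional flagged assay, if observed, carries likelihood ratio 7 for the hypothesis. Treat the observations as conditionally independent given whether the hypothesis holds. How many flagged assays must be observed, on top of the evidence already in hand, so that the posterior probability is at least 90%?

4

Prior odds = 0.004/0.996 = 1/249.
Combined Bayes factor of the evidence already in hand = 3.6 × 0.25 × 2.25 = 2.025.
Odds after that evidence = (1/249) × 2.025 = 27/3320.
Target odds = 0.9/0.1 = 9.
Need 7ⁿ ≥ 9 ÷ (27/3320) = 3320/3.
7³ = 343 falls short of 3320/3 but 7⁴ = 2401 reaches it, so n = 4.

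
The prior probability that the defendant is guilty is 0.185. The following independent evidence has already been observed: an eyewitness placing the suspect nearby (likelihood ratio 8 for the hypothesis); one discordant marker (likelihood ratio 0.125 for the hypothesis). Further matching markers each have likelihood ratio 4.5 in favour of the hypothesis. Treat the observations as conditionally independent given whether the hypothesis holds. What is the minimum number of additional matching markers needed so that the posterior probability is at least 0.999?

Prior odds = 0.185/0.815 = 37/163.
Combined Bayes factor of the evidence already in hand = 8 × 0.125 = 1.
Odds after that evidence = (37/163) × 1 = 37/163.
Target odds = 0.999/0.001 = 999.
Need 4.5ⁿ ≥ 999 ÷ (37/163) = 4401.
4.5⁵ = 1845.28125 falls short of 4401 but 4.5⁶ = 8303.765625 reaches it, so n = 6.

6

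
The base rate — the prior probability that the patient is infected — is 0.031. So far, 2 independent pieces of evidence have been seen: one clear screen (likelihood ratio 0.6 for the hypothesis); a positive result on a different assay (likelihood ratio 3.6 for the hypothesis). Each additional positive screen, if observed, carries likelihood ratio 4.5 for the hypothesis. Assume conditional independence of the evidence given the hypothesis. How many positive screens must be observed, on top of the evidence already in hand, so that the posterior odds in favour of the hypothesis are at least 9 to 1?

Prior odds = 0.031/0.969 = 31/969.
Combined Bayes factor of the evidence already in hand = 0.6 × 3.6 = 2.16.
Odds after that evidence = (31/969) × 2.16 = 558/8075.
Target odds = 9.
Need 4.5ⁿ ≥ 9 ÷ (558/8075) = 8075/62.
4.5³ = 91.125 falls short of 8075/62 but 4.5⁴ = 410.0625 reaches it, so n = 4.

4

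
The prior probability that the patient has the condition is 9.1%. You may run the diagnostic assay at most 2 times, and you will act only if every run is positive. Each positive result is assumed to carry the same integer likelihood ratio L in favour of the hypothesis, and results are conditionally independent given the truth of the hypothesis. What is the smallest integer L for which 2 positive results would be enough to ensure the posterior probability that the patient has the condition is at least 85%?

Prior odds = 0.091/0.909 = 91/909.
Target odds = 0.85/0.15 = 17/3.
Need L² ≥ 17/3 ÷ (91/909) = 5151/91.
7² = 49 < 5151/91 ≤ 64 = 8², so L = 8.

8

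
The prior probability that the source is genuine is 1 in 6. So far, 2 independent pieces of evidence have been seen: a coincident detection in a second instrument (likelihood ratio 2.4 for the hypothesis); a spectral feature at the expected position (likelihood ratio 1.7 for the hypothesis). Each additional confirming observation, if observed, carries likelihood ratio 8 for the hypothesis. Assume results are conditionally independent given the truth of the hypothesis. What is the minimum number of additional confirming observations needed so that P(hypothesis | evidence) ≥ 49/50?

2

Prior odds = (1/6)/(5/6) = 0.2.
Combined Bayes factor of the evidence already in hand = 2.4 × 1.7 = 4.08.
Odds after that evidence = 0.2 × 4.08 = 0.816.
Target odds = 0.98/0.02 = 49.
Need 8ⁿ ≥ 49 ÷ 0.816 = 6125/102.
8¹ = 8 falls short of 6125/102 but 8² = 64 reaches it, so n = 2.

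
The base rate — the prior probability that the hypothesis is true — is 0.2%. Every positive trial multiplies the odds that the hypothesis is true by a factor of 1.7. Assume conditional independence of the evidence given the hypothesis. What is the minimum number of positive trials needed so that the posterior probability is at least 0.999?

Prior odds = 0.002/0.998 = 1/499.
Likelihood ratio per positive trial = 1.7.
Target posterior odds = 0.999/0.001 = 999.
Need (1/499) × 1.7ⁿ ≥ 999, i.e. 1.7ⁿ ≥ 498501.
1.7²⁴ ≈339449 falls short of 498501 but 1.7²⁵ ≈577063 reaches it, so n = 25.

25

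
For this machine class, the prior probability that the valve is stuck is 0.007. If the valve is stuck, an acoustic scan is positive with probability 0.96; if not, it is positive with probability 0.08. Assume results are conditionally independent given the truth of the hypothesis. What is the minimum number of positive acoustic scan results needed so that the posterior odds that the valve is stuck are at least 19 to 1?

Prior odds: 0.007 ÷ 0.993 = 7/993.
Likelihood ratio of a positive = 0.96/0.08 = 12.
Target odds = 19.
Need (7/993) × 12ⁿ ≥ 19, i.e. 12ⁿ ≥ 18867/7.
12³ = 1728 falls short of 18867/7 but 12⁴ = 20736 reaches it, so n = 4.

4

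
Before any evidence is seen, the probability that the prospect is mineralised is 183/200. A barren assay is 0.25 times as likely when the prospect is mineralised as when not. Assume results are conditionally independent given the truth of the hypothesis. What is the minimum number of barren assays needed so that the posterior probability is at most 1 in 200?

Prior odds = 0.915/0.085 = 183/17.
Likelihood ratio per barren assay = 0.25.
Target posterior odds = 0.005/0.995 = 1/199.
Require 0.25ⁿ ≤ 1/199 ÷ (183/17) = 17/36417.
0.25⁵ = 1/1024 is still above 17/36417 but 0.25⁶ = 1/4096 is at or below it, so n = 6.

6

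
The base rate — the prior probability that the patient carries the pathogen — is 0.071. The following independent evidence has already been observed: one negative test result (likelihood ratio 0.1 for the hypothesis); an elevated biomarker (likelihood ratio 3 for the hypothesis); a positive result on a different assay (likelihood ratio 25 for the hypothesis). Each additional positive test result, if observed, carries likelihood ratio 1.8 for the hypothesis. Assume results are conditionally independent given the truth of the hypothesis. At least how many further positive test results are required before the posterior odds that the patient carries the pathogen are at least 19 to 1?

6

Prior odds = 0.071/0.929 = 71/929.
Combined Bayes factor of the evidence already in hand = 0.1 × 3 × 25 = 7.5.
Odds after that evidence = (71/929) × 7.5 = 1065/1858.
Target odds = 19.
Need 1.8ⁿ ≥ 19 ÷ (1065/1858) = 35302/1065.
1.8⁵ = 18.89568 falls short of 35302/1065 but 1.8⁶ = 531441/15625 reaches it, so n = 6.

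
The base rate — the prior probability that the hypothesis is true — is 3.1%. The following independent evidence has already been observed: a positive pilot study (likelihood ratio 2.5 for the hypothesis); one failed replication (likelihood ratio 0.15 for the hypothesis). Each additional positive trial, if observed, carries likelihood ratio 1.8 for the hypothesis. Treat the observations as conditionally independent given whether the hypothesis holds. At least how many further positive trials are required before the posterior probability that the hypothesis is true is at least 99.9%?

Prior odds = 0.031/0.969 = 31/969.
Combined Bayes factor of the evidence already in hand = 2.5 × 0.15 = 0.375.
Odds after that evidence = (31/969) × 0.375 = 31/2584.
Target odds = 0.999/0.001 = 999.
Need 1.8ⁿ ≥ 999 ÷ (31/2584) = 2581416/31.
1.8¹⁹ ≈70823.5 falls short of 2581416/31 but 1.8²⁰ ≈127482 reaches it, so n = 20.

20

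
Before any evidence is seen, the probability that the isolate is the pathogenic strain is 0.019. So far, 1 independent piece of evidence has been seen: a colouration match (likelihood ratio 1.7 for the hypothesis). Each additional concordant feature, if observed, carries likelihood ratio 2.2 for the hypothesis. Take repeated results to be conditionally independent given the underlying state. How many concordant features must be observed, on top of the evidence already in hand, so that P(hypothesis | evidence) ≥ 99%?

Prior odds = 0.019/0.981 = 19/981.
Bayes factor of the evidence already in hand = 1.7.
Odds after that evidence = (19/981) × 1.7 = 323/9810.
Target odds = 0.99/0.01 = 99.
Need 2.2ⁿ ≥ 99 ÷ (323/9810) = 971190/323.
2.2¹⁰ ≈2655.99 falls short of 971190/323 but 2.2¹¹ ≈5843.18 reaches it, so n = 11.

11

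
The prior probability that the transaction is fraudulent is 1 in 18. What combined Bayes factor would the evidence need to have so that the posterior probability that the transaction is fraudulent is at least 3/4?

51

Prior odds = (1/18)/(17/18) = 1/17.
Target odds = 0.75/0.25 = 3.
Required Bayes factor = 3 ÷ (1/17) = 51.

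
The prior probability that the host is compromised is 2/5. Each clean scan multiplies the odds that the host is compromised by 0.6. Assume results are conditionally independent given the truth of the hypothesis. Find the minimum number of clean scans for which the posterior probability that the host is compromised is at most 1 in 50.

7

Prior odds: 0.4 ÷ 0.6 = 2/3.
Likelihood ratio per clean scan = 0.6.
Target odds: 0.02 ÷ 0.98 = 1/49.
Need (2/3) × 0.6ⁿ ≤ 1/49, i.e. 0.6ⁿ ≤ 3/98.
0.6⁶ = 729/15625 is still above 3/98 but 0.6⁷ = 2187/78125 is at or below it, so n = 7.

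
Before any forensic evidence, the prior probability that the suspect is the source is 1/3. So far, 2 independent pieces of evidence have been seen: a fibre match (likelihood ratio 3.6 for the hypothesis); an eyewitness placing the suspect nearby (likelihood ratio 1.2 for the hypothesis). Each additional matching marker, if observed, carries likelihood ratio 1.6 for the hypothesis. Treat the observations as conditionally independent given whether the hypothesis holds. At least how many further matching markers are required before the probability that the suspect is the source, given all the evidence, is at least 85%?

3

Prior odds = (1/3)/(2/3) = 0.5.
Combined Bayes factor of the evidence already in hand = 3.6 × 1.2 = 4.32.
Odds after that evidence = 0.5 × 4.32 = 2.16.
Target odds = 0.85/0.15 = 17/3.
Need 1.6ⁿ ≥ 17/3 ÷ 2.16 = 425/162.
1.6² = 2.56 falls short of 425/162 but 1.6³ = 4.096 reaches it, so n = 3.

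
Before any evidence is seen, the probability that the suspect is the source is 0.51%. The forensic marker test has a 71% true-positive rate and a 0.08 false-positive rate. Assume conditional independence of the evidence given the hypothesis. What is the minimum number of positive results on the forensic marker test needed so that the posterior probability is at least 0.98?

Prior odds = 0.0051/0.9949 = 51/9949.
Likelihood ratio of a positive result = 0.71/0.08 = 8.875.
Target posterior odds = 0.98/0.02 = 49.
Need (51/9949) × 8.875ⁿ ≥ 49, i.e. 8.875ⁿ ≥ 487501/51.
8.875⁴ = 25411681/4096 falls short of 487501/51 but 8.875⁵ ≈55060.7 reaches it, so n = 5.

5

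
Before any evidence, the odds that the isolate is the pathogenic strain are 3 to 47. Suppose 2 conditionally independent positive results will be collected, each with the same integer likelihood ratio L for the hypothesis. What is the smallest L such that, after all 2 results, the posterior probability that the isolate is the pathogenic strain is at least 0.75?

7

Prior odds = 3/47.
Target odds = 0.75/0.25 = 3.
Need L² ≥ 3 ÷ (3/47) = 47.
6² = 36 < 47 ≤ 49 = 7², so L = 7.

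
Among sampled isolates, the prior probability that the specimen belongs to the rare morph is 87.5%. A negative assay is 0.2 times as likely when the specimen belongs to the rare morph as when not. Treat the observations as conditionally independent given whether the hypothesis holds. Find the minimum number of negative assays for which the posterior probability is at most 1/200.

5

Prior odds: 0.875 ÷ 0.125 = 7.
Likelihood ratio per negative assay = 0.2.
Target odds: 0.005 ÷ 0.995 = 1/199.
Need 7 × 0.2ⁿ ≤ 1/199, i.e. 0.2ⁿ ≤ 1/1393.
0.2⁴ = 0.0016 is still above 1/1393 but 0.2⁵ = 0.00032 is at or below it, so n = 5.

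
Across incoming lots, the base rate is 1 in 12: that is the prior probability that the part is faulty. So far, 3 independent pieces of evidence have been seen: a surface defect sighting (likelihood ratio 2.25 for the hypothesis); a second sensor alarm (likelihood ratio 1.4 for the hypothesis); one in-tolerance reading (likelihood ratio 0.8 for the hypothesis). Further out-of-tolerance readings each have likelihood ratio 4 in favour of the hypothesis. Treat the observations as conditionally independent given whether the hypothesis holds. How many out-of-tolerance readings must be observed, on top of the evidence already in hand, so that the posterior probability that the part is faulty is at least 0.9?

Prior odds = (1/12)/(11/12) = 1/11.
Combined Bayes factor of the evidence already in hand = 2.25 × 1.4 × 0.8 = 2.52.
Odds after that evidence = (1/11) × 2.52 = 63/275.
Target odds = 0.9/0.1 = 9.
Need 4ⁿ ≥ 9 ÷ (63/275) = 275/7.
4² = 16 falls short of 275/7 but 4³ = 64 reaches it, so n = 3.

3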